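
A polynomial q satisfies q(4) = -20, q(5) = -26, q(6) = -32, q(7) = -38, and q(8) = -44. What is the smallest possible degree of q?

1

Forward differences of the values at s = 4, 5, 6, 7, 8:
  q  : -20  -26  -32  -38  -44
  Δ  : -6  -6  -6  -6
  Δ^2: 0  0  0
  Δ^3: 0  0
  Δ^4: 0
The first differences are constant (-6) and nonzero, while all higher differences vanish, so the minimal degree is 1.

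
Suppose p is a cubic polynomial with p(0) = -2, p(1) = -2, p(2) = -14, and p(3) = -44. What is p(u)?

p(u) = -u^3 - 3u^2 + 4u - 2

Write p(u) = au^3 + bu^2 + cu + d. Substituting each data point gives a linear system:
  d = -2
  a + b + c + d = -2
  8a + 4b + 2c + d = -14
  27a + 9b + 3c + d = -44
Solving the system yields a = -1, b = -3, c = 4, d = -2.
So p(u) = -u³ - 3u² + 4u - 2.
Check: p(3) = -44. ✓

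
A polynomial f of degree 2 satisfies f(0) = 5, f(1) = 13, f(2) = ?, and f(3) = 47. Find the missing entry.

27

The 3 known points determine the degree-2 polynomial uniquely.
Write f(t) = at^2 + bt + c. Substituting each data point gives a linear system:
  c = 5
  a + b + c = 13
  9a + 3b + c = 47
Solving the system yields a = 3, b = 5, c = 5.
So f(t) = 3t² + 5t + 5.
Then f(2) = 27.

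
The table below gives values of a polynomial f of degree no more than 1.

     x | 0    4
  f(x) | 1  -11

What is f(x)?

Write f(x) = ax + b. Substituting each data point gives a linear system:
  b = 1
  4a + b = -11
Solving the system yields a = -3, b = 1.
So f(x) = -3x + 1.
Check: f(4) = -11. ✓

f(x) = -3x + 1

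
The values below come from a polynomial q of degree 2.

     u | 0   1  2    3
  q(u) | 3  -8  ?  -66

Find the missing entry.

The 3 known points determine the degree-2 polynomial uniquely.
Write q(u) = au^2 + bu + c. Substituting each data point gives a linear system:
  c = 3
  a + b + c = -8
  9a + 3b + c = -66
Solving the system yields a = -6, b = -5, c = 3.
So q(u) = -6u² - 5u + 3.
Then q(2) = -31.

-31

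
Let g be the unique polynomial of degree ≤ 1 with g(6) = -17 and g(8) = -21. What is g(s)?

g(s) = -2s - 5

Write g(s) = as + b. Substituting each data point gives a linear system:
  6a + b = -17
  8a + b = -21
Solving the system yields a = -2, b = -5.
So g(s) = -2s - 5.
Check: g(8) = -21. ✓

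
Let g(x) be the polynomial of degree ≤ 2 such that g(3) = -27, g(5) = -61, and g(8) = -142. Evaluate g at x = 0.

-6

Write g(x) = ax^2 + bx + c. Substituting each data point gives a linear system:
  9a + 3b + c = -27
  25a + 5b + c = -61
  64a + 8b + c = -142
Solving the system yields a = -2, b = -1, c = -6.
So g(x) = -2x^2 - x - 6.
Then g(0) = -6.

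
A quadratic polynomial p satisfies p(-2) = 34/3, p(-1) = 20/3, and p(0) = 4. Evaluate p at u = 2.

Using the Lagrange interpolation formula with nodes -2, -1, 0:
  L_0(u) = (u + 1)u / 2
  L_1(u) = (u + 2)u / -1
  L_2(u) = (u + 2)(u + 1) / 2
Then p(u) = 34/3·L_0(u) + 20/3·L_1(u) + 4·L_2(u).
Expanding and collecting terms gives p(u) = u^2 - (5/3)u + 4.
Evaluating at u = 2: p(2) = 14/3.

14/3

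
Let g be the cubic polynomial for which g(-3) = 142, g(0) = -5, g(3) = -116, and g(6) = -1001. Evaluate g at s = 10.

-4785

Using the Lagrange interpolation formula with nodes -3, 0, 3, 6:
  L_0(s) = s(s - 3)(s - 6) / -162
  L_1(s) = (s + 3)(s - 3)(s - 6) / 54
  L_2(s) = (s + 3)s(s - 6) / -54
  L_3(s) = (s + 3)s(s - 3) / 162
Then g(s) = 142·L_0(s) - 5·L_1(s) - 116·L_2(s) - 1001·L_3(s).
Expanding and collecting terms gives g(s) = -5s³ + 2s² + 2s - 5.
Evaluating at s = 10: g(10) = -4785.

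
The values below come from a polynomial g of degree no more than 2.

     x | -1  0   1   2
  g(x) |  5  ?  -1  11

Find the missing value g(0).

-3

The 3 known points determine the degree-2 polynomial uniquely.
Write g(x) = ax^2 + bx + c. Substituting each data point gives a linear system:
  a - b + c = 5
  a + b + c = -1
  4a + 2b + c = 11
Solving the system yields a = 5, b = -3, c = -3.
So g(x) = 5x^2 - 3x - 3.
Then g(0) = -3.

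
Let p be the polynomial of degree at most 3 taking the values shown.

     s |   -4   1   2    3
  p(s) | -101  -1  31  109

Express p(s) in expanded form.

p(s) = 3s^3 + 5s^2 - 4s - 5

Using the Lagrange interpolation formula with nodes -4, 1, 2, 3:
  L_0(s) = (s - 1)(s - 2)(s - 3) / -210
  L_1(s) = (s + 4)(s - 2)(s - 3) / 10
  L_2(s) = (s + 4)(s - 1)(s - 3) / -6
  L_3(s) = (s + 4)(s - 1)(s - 2) / 14
Then p(s) = -101·L_0(s) - 1·L_1(s) + 31·L_2(s) + 109·L_3(s).
Expanding and collecting terms gives p(s) = 3s³ + 5s² - 4s - 5.
Check: p(2) = 31. ✓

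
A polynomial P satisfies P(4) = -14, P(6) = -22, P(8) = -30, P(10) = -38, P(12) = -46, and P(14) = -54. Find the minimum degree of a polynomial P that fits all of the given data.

1

Forward differences of the values at u = 4, 6, 8, 10, 12, 14:
  P  : -14  -22  -30  -38  -46  -54
  Δ  : -8  -8  -8  -8  -8
  Δ^2: 0  0  0  0
  Δ^3: 0  0  0
  Δ^4: 0  0
  Δ^5: 0
The first differences are constant (-8) and nonzero, while all higher differences vanish, so the minimal degree is 1.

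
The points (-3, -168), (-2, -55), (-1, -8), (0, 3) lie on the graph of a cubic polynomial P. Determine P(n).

Write P(n) = an^3 + bn^2 + cn + d. Substituting each data point gives a linear system:
  -27a + 9b - 3c + d = -168
  -8a + 4b - 2c + d = -55
  -a + b - c + d = -8
  d = 3
Solving the system yields a = 5, b = -3, c = 3, d = 3.
So P(n) = 5n³ - 3n² + 3n + 3.
Check: P(-3) = -168. ✓

P(n) = 5n^3 - 3n^2 + 3n + 3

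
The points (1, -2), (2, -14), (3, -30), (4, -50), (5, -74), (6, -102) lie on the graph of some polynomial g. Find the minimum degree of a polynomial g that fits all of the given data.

Forward differences of the values at x = 1, 2, 3, 4, 5, 6:
  g  : -2  -14  -30  -50  -74  -102
  Δ  : -12  -16  -20  -24  -28
  Δ^2: -4  -4  -4  -4
  Δ^3: 0  0  0
  Δ^4: 0  0
  Δ^5: 0
The second differences are constant (-4) and nonzero, while all higher differences vanish, so the minimal degree is 2.

2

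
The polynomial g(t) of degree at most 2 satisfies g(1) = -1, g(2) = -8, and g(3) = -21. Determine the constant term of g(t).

Write g(t) = at^2 + bt + c. Substituting each data point gives a linear system:
  a + b + c = -1
  4a + 2b + c = -8
  9a + 3b + c = -21
Solving the system yields a = -3, b = 2, c = 0.
So g(t) = -3t^2 + 2t.
The constant term is 0.

0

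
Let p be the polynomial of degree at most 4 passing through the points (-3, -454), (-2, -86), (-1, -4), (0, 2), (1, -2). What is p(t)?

Write p(t) = at^4 + bt^3 + ct^2 + dt + e. Substituting each data point gives a linear system:
  81a - 27b + 9c - 3d + e = -454
  16a - 8b + 4c - 2d + e = -86
  a - b + c - d + e = -4
  e = 2
  a + b + c + d + e = -2
Solving the system yields a = -6, b = -1, c = 1, d = 2, e = 2.
So p(t) = -6t^4 - t^3 + t^2 + 2t + 2.
Check: p(-3) = -454. ✓

p(t) = -6t^4 - t^3 + t^2 + 2t + 2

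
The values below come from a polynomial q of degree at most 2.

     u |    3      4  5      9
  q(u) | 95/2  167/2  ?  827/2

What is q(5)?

259/2

The 3 known points determine the degree-2 polynomial uniquely.
Write q(u) = au^2 + bu + c. Substituting each data point gives a linear system:
  9a + 3b + c = 95/2
  16a + 4b + c = 167/2
  81a + 9b + c = 827/2
Solving the system yields a = 5, b = 1, c = -1/2.
So q(u) = 5u^2 + u - 1/2.
Then q(5) = 259/2.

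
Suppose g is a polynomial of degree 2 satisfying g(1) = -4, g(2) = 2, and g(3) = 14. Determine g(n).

Write g(n) = an^2 + bn + c. Substituting each data point gives a linear system:
  a + b + c = -4
  4a + 2b + c = 2
  9a + 3b + c = 14
Solving the system yields a = 3, b = -3, c = -4.
So g(n) = 3n^2 - 3n - 4.
Check: g(3) = 14. ✓

g(n) = 3n^2 - 3n - 4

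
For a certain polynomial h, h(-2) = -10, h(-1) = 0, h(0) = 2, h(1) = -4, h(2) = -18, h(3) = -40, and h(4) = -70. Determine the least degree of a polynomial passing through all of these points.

2

Forward differences of the values at t = -2, -1, 0, 1, 2, 3, 4:
  h  : -10  0  2  -4  -18  -40  -70
  Δ  : 10  2  -6  -14  -22  -30
  Δ^2: -8  -8  -8  -8  -8
  Δ^3: 0  0  0  0
  Δ^4: 0  0  0
  Δ^5: 0  0
  Δ^6: 0
The second differences are constant (-8) and nonzero, while all higher differences vanish, so the minimal degree is 2.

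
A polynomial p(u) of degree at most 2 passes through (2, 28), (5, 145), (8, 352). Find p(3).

Write p(u) = au^2 + bu + c. Substituting each data point gives a linear system:
  4a + 2b + c = 28
  25a + 5b + c = 145
  64a + 8b + c = 352
Solving the system yields a = 5, b = 4, c = 0.
So p(u) = 5u² + 4u.
Then p(3) = 57.

57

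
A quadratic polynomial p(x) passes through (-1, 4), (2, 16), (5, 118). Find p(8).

310

Write p(x) = ax^2 + bx + c. Substituting each data point gives a linear system:
  a - b + c = 4
  4a + 2b + c = 16
  25a + 5b + c = 118
Solving the system yields a = 5, b = -1, c = -2.
So p(x) = 5x^2 - x - 2.
Then p(8) = 310.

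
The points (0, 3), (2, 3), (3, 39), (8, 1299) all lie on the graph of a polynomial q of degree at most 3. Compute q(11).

3567

Write q(n) = an^3 + bn^2 + cn + d. Substituting each data point gives a linear system:
  d = 3
  8a + 4b + 2c + d = 3
  27a + 9b + 3c + d = 39
  512a + 64b + 8c + d = 1299
Solving the system yields a = 3, b = -3, c = -6, d = 3.
So q(n) = 3n^3 - 3n^2 - 6n + 3.
Then q(11) = 3567.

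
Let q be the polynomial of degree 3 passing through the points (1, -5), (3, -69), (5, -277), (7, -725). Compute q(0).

3

Using the Lagrange interpolation formula with nodes 1, 3, 5, 7:
  L_0(n) = (n - 3)(n - 5)(n - 7) / -48
  L_1(n) = (n - 1)(n - 5)(n - 7) / 16
  L_2(n) = (n - 1)(n - 3)(n - 7) / -16
  L_3(n) = (n - 1)(n - 3)(n - 5) / 48
Then q(n) = -5·L_0(n) - 69·L_1(n) - 277·L_2(n) - 725·L_3(n).
Expanding and collecting terms gives q(n) = -2n³ - 6n + 3.
Evaluating at n = 0: q(0) = 3.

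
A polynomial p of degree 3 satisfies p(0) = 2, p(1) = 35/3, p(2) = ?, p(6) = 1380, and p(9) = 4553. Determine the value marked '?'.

The 4 known points determine the degree-3 polynomial uniquely.
Write p(u) = au^3 + bu^2 + cu + d. Substituting each data point gives a linear system:
  d = 2
  a + b + c + d = 35/3
  216a + 36b + 6c + d = 1380
  729a + 81b + 9c + d = 4553
Solving the system yields a = 6, b = 2, c = 5/3, d = 2.
So p(u) = 6u^3 + 2u^2 + (5/3)u + 2.
Then p(2) = 184/3.

184/3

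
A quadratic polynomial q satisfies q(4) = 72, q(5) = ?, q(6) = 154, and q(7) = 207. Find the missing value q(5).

109

On equispaced nodes a degree-2 polynomial has vanishing third forward difference, so
  - q(4) + 3·q(5) - 3·q(6) + q(7) = 0.
Substituting the known values and solving for q(5):
  3·q(5) = 327
  q(5) = 109.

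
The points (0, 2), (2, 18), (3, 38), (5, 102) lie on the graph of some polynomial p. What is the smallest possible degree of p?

Divided differences on the nodes 0, 2, 3, 5:
  order 0: 2  18  38  102
  order 1: 8  20  32
  order 2: 4  4
  order 3: 0
The order-2 divided differences are all 4 (nonzero) and every higher order vanishes, so the data lies on a polynomial of degree exactly 2.

2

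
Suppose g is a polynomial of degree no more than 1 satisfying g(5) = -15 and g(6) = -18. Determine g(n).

Using the Lagrange interpolation formula with nodes 5, 6:
  L_0(n) = (n - 6) / -1
  L_1(n) = (n - 5) / 1
Then g(n) = -15·L_0(n) - 18·L_1(n).
Expanding and collecting terms gives g(n) = -3n.
Check: g(5) = -15. ✓

g(n) = -3n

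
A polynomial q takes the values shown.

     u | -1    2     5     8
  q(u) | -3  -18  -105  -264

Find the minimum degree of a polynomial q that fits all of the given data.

Forward differences of the values at u = -1, 2, 5, 8:
  q  : -3  -18  -105  -264
  Δ  : -15  -87  -159
  Δ^2: -72  -72
  Δ^3: 0
The second differences are constant (-72) and nonzero, while all higher differences vanish, so the minimal degree is 2.

2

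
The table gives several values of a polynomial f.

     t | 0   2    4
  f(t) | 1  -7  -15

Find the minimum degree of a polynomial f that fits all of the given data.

1

Forward differences of the values at t = 0, 2, 4:
  f  : 1  -7  -15
  Δ  : -8  -8
  Δ^2: 0
The first differences are constant (-8) and nonzero, while all higher differences vanish, so the minimal degree is 1.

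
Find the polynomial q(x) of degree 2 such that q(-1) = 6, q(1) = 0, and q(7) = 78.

Using the Lagrange interpolation formula with nodes -1, 1, 7:
  L_0(x) = (x - 1)(x - 7) / 16
  L_1(x) = (x + 1)(x - 7) / -12
  L_2(x) = (x + 1)(x - 1) / 48
Then q(x) = 6·L_0(x) + 0·L_1(x) + 78·L_2(x).
Expanding and collecting terms gives q(x) = 2x^2 - 3x + 1.
Check: q(-1) = 6. ✓

q(x) = 2x^2 - 3x + 1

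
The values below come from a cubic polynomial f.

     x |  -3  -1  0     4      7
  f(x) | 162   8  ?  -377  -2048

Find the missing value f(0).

The 4 known points determine the degree-3 polynomial uniquely.
Write f(x) = ax^3 + bx^2 + cx + d. Substituting each data point gives a linear system:
  -27a + 9b - 3c + d = 162
  -a + b - c + d = 8
  64a + 16b + 4c + d = -377
  343a + 49b + 7c + d = -2048
Solving the system yields a = -6, b = 0, c = 1, d = 3.
So f(x) = -6x³ + x + 3.
Then f(0) = 3.

3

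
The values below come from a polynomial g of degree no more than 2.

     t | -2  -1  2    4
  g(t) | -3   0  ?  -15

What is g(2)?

The 3 known points determine the degree-2 polynomial uniquely.
Write g(t) = at^2 + bt + c. Substituting each data point gives a linear system:
  4a - 2b + c = -3
  a - b + c = 0
  16a + 4b + c = -15
Solving the system yields a = -1, b = 0, c = 1.
So g(t) = -t^2 + 1.
Then g(2) = -3.

-3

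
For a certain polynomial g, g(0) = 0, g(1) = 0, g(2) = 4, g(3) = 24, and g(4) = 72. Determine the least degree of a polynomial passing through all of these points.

3

Forward differences of the values at t = 0, 1, 2, 3, 4:
  g  : 0  0  4  24  72
  Δ  : 0  4  20  48
  Δ^2: 4  16  28
  Δ^3: 12  12
  Δ^4: 0
The third differences are constant (12) and nonzero, while all higher differences vanish, so the minimal degree is 3.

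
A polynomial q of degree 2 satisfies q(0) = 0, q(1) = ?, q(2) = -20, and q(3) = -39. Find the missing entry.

The 3 known points determine the degree-2 polynomial uniquely.
Write q(s) = as^2 + bs + c. Substituting each data point gives a linear system:
  c = 0
  4a + 2b + c = -20
  9a + 3b + c = -39
Solving the system yields a = -3, b = -4, c = 0.
So q(s) = -3s² - 4s.
Then q(1) = -7.

-7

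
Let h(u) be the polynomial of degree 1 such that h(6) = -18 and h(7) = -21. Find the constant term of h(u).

0

Write h(u) = au + b. Substituting each data point gives a linear system:
  6a + b = -18
  7a + b = -21
Solving the system yields a = -3, b = 0.
So h(u) = -3u.
The constant term is 0.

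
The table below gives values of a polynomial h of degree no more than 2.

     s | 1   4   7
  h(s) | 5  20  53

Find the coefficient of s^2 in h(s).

Write h(s) = as^2 + bs + c. Substituting each data point gives a linear system:
  a + b + c = 5
  16a + 4b + c = 20
  49a + 7b + c = 53
Solving the system yields a = 1, b = 0, c = 4.
So h(s) = s^2 + 4.
The leading coefficient is 1.

1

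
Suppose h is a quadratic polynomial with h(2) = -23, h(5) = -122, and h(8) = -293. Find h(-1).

4

Using the Lagrange interpolation formula with nodes 2, 5, 8:
  L_0(s) = (s - 5)(s - 8) / 18
  L_1(s) = (s - 2)(s - 8) / -9
  L_2(s) = (s - 2)(s - 5) / 18
Then h(s) = -23·L_0(s) - 122·L_1(s) - 293·L_2(s).
Expanding and collecting terms gives h(s) = -4s^2 - 5s + 3.
Evaluating at s = -1: h(-1) = 4.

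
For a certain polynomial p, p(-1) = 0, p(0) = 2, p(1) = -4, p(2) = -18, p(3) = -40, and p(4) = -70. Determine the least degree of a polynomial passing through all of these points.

2

Forward differences of the values at u = -1, 0, 1, 2, 3, 4:
  p  : 0  2  -4  -18  -40  -70
  Δ  : 2  -6  -14  -22  -30
  Δ^2: -8  -8  -8  -8
  Δ^3: 0  0  0
  Δ^4: 0  0
  Δ^5: 0
The second differences are constant (-8) and nonzero, while all higher differences vanish, so the minimal degree is 2.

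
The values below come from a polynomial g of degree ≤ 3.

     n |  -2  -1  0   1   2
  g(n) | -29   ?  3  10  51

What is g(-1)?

0

On equispaced nodes a degree-3 polynomial has vanishing fourth forward difference, so
  g(-2) - 4·g(-1) + 6·g(0) - 4·g(1) + g(2) = 0.
Substituting the known values and solving for g(-1):
  -4·g(-1) = 0
  g(-1) = 0.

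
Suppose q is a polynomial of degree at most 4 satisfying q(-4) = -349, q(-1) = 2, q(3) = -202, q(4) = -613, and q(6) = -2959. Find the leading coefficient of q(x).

Write q(x) = ax^4 + bx^3 + cx^2 + dx + e. Substituting each data point gives a linear system:
  256a - 64b + 16c - 4d + e = -349
  a - b + c - d + e = 2
  81a + 27b + 9c + 3d + e = -202
  256a + 64b + 16c + 4d + e = -613
  1296a + 216b + 36c + 6d + e = -2959
Solving the system yields a = -2, b = -2, c = 2, d = -1, e = -1.
So q(x) = -2x^4 - 2x^3 + 2x^2 - x - 1.
The leading coefficient is -2.

-2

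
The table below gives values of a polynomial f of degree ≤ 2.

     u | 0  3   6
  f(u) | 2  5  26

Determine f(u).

f(u) = u^2 - 2u + 2

Write f(u) = au^2 + bu + c. Substituting each data point gives a linear system:
  c = 2
  9a + 3b + c = 5
  36a + 6b + c = 26
Solving the system yields a = 1, b = -2, c = 2.
So f(u) = u^2 - 2u + 2.
Check: f(3) = 5. ✓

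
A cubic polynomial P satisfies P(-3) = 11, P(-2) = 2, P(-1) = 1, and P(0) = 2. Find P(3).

-43

Write P(t) = at^3 + bt^2 + ct + d. Substituting each data point gives a linear system:
  -27a + 9b - 3c + d = 11
  -8a + 4b - 2c + d = 2
  -a + b - c + d = 1
  d = 2
Solving the system yields a = -1, b = -2, c = 0, d = 2.
So P(t) = -t^3 - 2t^2 + 2.
Then P(3) = -43.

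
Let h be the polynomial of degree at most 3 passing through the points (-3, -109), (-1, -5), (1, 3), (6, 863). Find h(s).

Using the Lagrange interpolation formula with nodes -3, -1, 1, 6:
  L_0(s) = (s + 1)(s - 1)(s - 6) / -72
  L_1(s) = (s + 3)(s - 1)(s - 6) / 28
  L_2(s) = (s + 3)(s + 1)(s - 6) / -40
  L_3(s) = (s + 3)(s + 1)(s - 1) / 315
Then h(s) = -109·L_0(s) - 5·L_1(s) + 3·L_2(s) + 863·L_3(s).
Expanding and collecting terms gives h(s) = 4s^3 - 1.
Check: h(1) = 3. ✓

h(s) = 4s^3 - 1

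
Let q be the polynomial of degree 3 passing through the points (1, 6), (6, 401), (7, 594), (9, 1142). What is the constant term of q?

Write q(x) = ax^3 + bx^2 + cx + d. Substituting each data point gives a linear system:
  a + b + c + d = 6
  216a + 36b + 6c + d = 401
  343a + 49b + 7c + d = 594
  729a + 81b + 9c + d = 1142
Solving the system yields a = 1, b = 5, c = 1, d = -1.
So q(x) = x^3 + 5x^2 + x - 1.
The constant term is -1.

-1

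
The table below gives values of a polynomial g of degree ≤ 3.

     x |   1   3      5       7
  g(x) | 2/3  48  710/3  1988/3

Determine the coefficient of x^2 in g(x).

Write g(x) = ax^3 + bx^2 + cx + d. Substituting each data point gives a linear system:
  a + b + c + d = 2/3
  27a + 9b + 3c + d = 48
  125a + 25b + 5c + d = 710/3
  343a + 49b + 7c + d = 1988/3
Solving the system yields a = 2, b = -1/3, c = -1, d = 0.
So g(x) = 2x³ - (1/3)x² - x.
The coefficient of x^2 is -1/3.

-1/3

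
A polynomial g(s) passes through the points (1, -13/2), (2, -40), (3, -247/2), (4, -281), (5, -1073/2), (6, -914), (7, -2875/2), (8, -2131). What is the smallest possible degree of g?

Forward differences of the values at s = 1, 2, 3, 4, 5, 6, 7, 8:
  g  : -13/2  -40  -247/2  -281  -1073/2  -914  -2875/2  -2131
  Δ  : -67/2  -167/2  -315/2  -511/2  -755/2  -1047/2  -1387/2
  Δ^2: -50  -74  -98  -122  -146  -170
  Δ^3: -24  -24  -24  -24  -24
  Δ^4: 0  0  0  0
  Δ^5: 0  0  0
  Δ^6: 0  0
  Δ^7: 0
The third differences are constant (-24) and nonzero, while all higher differences vanish, so the minimal degree is 3.

3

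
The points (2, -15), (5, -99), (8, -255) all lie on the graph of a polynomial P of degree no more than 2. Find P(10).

-399

Write P(n) = an^2 + bn + c. Substituting each data point gives a linear system:
  4a + 2b + c = -15
  25a + 5b + c = -99
  64a + 8b + c = -255
Solving the system yields a = -4, b = 0, c = 1.
So P(n) = -4n^2 + 1.
Then P(10) = -399.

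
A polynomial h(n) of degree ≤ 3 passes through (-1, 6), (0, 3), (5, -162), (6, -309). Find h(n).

Using the Lagrange interpolation formula with nodes -1, 0, 5, 6:
  L_0(n) = n(n - 5)(n - 6) / -42
  L_1(n) = (n + 1)(n - 5)(n - 6) / 30
  L_2(n) = (n + 1)n(n - 6) / -30
  L_3(n) = (n + 1)n(n - 5) / 42
Then h(n) = 6·L_0(n) + 3·L_1(n) - 162·L_2(n) - 309·L_3(n).
Expanding and collecting terms gives h(n) = -2n^3 + 3n^2 + 2n + 3.
Check: h(0) = 3. ✓

h(n) = -2n^3 + 3n^2 + 2n + 3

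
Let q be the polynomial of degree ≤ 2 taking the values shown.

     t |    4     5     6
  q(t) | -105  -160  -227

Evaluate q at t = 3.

-62

Using the Lagrange interpolation formula with nodes 4, 5, 6:
  L_0(t) = (t - 5)(t - 6) / 2
  L_1(t) = (t - 4)(t - 6) / -1
  L_2(t) = (t - 4)(t - 5) / 2
Then q(t) = -105·L_0(t) - 160·L_1(t) - 227·L_2(t).
Expanding and collecting terms gives q(t) = -6t^2 - t - 5.
Evaluating at t = 3: q(3) = -62.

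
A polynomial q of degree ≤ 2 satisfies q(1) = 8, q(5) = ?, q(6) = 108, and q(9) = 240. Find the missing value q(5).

The 3 known points determine the degree-2 polynomial uniquely.
Write q(t) = at^2 + bt + c. Substituting each data point gives a linear system:
  a + b + c = 8
  36a + 6b + c = 108
  81a + 9b + c = 240
Solving the system yields a = 3, b = -1, c = 6.
So q(t) = 3t^2 - t + 6.
Then q(5) = 76.

76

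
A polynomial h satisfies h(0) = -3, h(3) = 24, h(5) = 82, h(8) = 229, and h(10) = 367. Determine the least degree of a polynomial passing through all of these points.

Divided differences on the nodes 0, 3, 5, 8, 10:
  order 0: -3  24  82  229  367
  order 1: 9  29  49  69
  order 2: 4  4  4
  order 3: 0  0
  order 4: 0
The order-2 divided differences are all 4 (nonzero) and every higher order vanishes, so the data lies on a polynomial of degree exactly 2.

2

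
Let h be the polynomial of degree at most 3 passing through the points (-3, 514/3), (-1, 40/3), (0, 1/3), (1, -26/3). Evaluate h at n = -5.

2116/3

Using the Lagrange interpolation formula with nodes -3, -1, 0, 1:
  L_0(n) = (n + 1)n(n - 1) / -24
  L_1(n) = (n + 3)n(n - 1) / 4
  L_2(n) = (n + 3)(n + 1)(n - 1) / -3
  L_3(n) = (n + 3)(n + 1)n / 8
Then h(n) = 514/3·L_0(n) + 40/3·L_1(n) + 1/3·L_2(n) - 26/3·L_3(n).
Expanding and collecting terms gives h(n) = -5n^3 + 2n^2 - 6n + 1/3.
Evaluating at n = -5: h(-5) = 2116/3.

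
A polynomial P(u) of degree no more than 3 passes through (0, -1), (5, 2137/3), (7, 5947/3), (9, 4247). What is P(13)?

Write P(u) = au^3 + bu^2 + cu + d. Substituting each data point gives a linear system:
  d = -1
  125a + 25b + 5c + d = 2137/3
  343a + 49b + 7c + d = 5947/3
  729a + 81b + 9c + d = 4247
Solving the system yields a = 6, b = -5/3, c = 1, d = -1.
So P(u) = 6u³ - (5/3)u² + u - 1.
Then P(13) = 38737/3.

38737/3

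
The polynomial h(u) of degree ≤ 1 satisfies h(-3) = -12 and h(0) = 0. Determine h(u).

h(u) = 4u

Write h(u) = au + b. Substituting each data point gives a linear system:
  -3a + b = -12
  b = 0
Solving the system yields a = 4, b = 0.
So h(u) = 4u.
Check: h(0) = 0. ✓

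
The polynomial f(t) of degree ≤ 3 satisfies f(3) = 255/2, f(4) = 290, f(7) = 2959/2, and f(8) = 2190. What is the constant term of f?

6

Write f(t) = at^3 + bt^2 + ct + d. Substituting each data point gives a linear system:
  27a + 9b + 3c + d = 255/2
  64a + 16b + 4c + d = 290
  343a + 49b + 7c + d = 2959/2
  512a + 64b + 8c + d = 2190
Solving the system yields a = 4, b = 5/2, c = -3, d = 6.
So f(t) = 4t³ + (5/2)t² - 3t + 6.
The constant term is 6.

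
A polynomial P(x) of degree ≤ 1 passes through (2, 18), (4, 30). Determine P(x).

P(x) = 6x + 6

Write P(x) = ax + b. Substituting each data point gives a linear system:
  2a + b = 18
  4a + b = 30
Solving the system yields a = 6, b = 6.
So P(x) = 6x + 6.
Check: P(2) = 18. ✓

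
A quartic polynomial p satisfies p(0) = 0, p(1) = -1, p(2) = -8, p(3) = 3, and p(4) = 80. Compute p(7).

1547

Write p(t) = at^4 + bt^3 + ct^2 + dt + e. Substituting each data point gives a linear system:
  e = 0
  a + b + c + d + e = -1
  16a + 8b + 4c + 2d + e = -8
  81a + 27b + 9c + 3d + e = 3
  256a + 64b + 16c + 4d + e = 80
Solving the system yields a = 1, b = -2, c = -4, d = 4, e = 0.
So p(t) = t^4 - 2t^3 - 4t^2 + 4t.
Then p(7) = 1547.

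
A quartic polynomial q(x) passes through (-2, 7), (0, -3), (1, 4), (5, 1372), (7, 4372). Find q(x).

Using the Lagrange interpolation formula with nodes -2, 0, 1, 5, 7:
  L_0(x) = x(x - 1)(x - 5)(x - 7) / 378
  L_1(x) = (x + 2)(x - 1)(x - 5)(x - 7) / -70
  L_2(x) = (x + 2)x(x - 5)(x - 7) / 72
  L_3(x) = (x + 2)x(x - 1)(x - 7) / -280
  L_4(x) = (x + 2)x(x - 1)(x - 5) / 756
Then q(x) = 7·L_0(x) - 3·L_1(x) + 4·L_2(x) + 1372·L_3(x) + 4372·L_4(x).
Expanding and collecting terms gives q(x) = x^4 + 5x^3 + 6x^2 - 5x - 3.
Check: q(-2) = 7. ✓

q(x) = x^4 + 5x^3 + 6x^2 - 5x - 3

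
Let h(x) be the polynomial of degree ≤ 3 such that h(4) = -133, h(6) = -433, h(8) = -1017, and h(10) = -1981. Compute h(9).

-2891/2

Write h(x) = ax^3 + bx^2 + cx + d. Substituting each data point gives a linear system:
  64a + 16b + 4c + d = -133
  216a + 36b + 6c + d = -433
  512a + 64b + 8c + d = -1017
  1000a + 100b + 10c + d = -1981
Solving the system yields a = -2, b = 1/2, c = -3, d = -1.
So h(x) = -2x^3 + (1/2)x^2 - 3x - 1.
Then h(9) = -2891/2.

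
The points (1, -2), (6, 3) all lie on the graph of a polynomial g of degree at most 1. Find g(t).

g(t) = t - 3

Write g(t) = at + b. Substituting each data point gives a linear system:
  a + b = -2
  6a + b = 3
Solving the system yields a = 1, b = -3.
So g(t) = t - 3.
Check: g(1) = -2. ✓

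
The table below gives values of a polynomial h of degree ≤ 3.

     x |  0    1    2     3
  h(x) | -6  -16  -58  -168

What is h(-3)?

192

Using the Lagrange interpolation formula with nodes 0, 1, 2, 3:
  L_0(x) = (x - 1)(x - 2)(x - 3) / -6
  L_1(x) = x(x - 2)(x - 3) / 2
  L_2(x) = x(x - 1)(x - 3) / -2
  L_3(x) = x(x - 1)(x - 2) / 6
Then h(x) = -6·L_0(x) - 16·L_1(x) - 58·L_2(x) - 168·L_3(x).
Expanding and collecting terms gives h(x) = -6x³ + 2x² - 6x - 6.
Evaluating at x = -3: h(-3) = 192.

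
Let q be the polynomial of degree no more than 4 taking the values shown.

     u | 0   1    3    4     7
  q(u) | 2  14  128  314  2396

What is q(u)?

Using the Lagrange interpolation formula with nodes 0, 1, 3, 4, 7:
  L_0(u) = (u - 1)(u - 3)(u - 4)(u - 7) / 84
  L_1(u) = u(u - 3)(u - 4)(u - 7) / -36
  L_2(u) = u(u - 1)(u - 4)(u - 7) / 24
  L_3(u) = u(u - 1)(u - 3)(u - 7) / -36
  L_4(u) = u(u - 1)(u - 3)(u - 4) / 504
Then q(u) = 2·L_0(u) + 14·L_1(u) + 128·L_2(u) + 314·L_3(u) + 2396·L_4(u).
Expanding and collecting terms gives q(u) = u⁴ - u³ + 6u² + 6u + 2.
Check: q(1) = 14. ✓

q(u) = u^4 - u^3 + 6u^2 + 6u + 2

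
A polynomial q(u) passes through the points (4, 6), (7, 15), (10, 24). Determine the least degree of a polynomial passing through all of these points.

Forward differences of the values at u = 4, 7, 10:
  q  : 6  15  24
  Δ  : 9  9
  Δ^2: 0
The first differences are constant (9) and nonzero, while all higher differences vanish, so the minimal degree is 1.

1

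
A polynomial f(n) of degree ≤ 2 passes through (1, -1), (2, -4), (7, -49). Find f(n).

f(n) = -n^2

Write f(n) = an^2 + bn + c. Substituting each data point gives a linear system:
  a + b + c = -1
  4a + 2b + c = -4
  49a + 7b + c = -49
Solving the system yields a = -1, b = 0, c = 0.
So f(n) = -n^2.
Check: f(7) = -49. ✓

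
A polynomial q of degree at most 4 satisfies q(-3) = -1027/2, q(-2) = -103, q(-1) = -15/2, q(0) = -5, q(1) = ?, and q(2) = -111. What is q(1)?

-35/2

The 5 known points determine the degree-4 polynomial uniquely.
Write q(n) = an^4 + bn^3 + cn^2 + dn + e. Substituting each data point gives a linear system:
  81a - 27b + 9c - 3d + e = -1027/2
  16a - 8b + 4c - 2d + e = -103
  a - b + c - d + e = -15/2
  e = -5
  16a + 8b + 4c + 2d + e = -111
Solving the system yields a = -6, b = 1, c = -3/2, d = -6, e = -5.
So q(n) = -6n^4 + n^3 - (3/2)n^2 - 6n - 5.
Then q(1) = -35/2.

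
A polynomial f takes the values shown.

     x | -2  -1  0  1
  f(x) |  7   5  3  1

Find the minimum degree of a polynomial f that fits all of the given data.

Forward differences of the values at x = -2, -1, 0, 1:
  f  : 7  5  3  1
  Δ  : -2  -2  -2
  Δ^2: 0  0
  Δ^3: 0
The first differences are constant (-2) and nonzero, while all higher differences vanish, so the minimal degree is 1.

1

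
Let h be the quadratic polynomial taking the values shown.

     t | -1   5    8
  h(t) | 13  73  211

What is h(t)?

Using the Lagrange interpolation formula with nodes -1, 5, 8:
  L_0(t) = (t - 5)(t - 8) / 54
  L_1(t) = (t + 1)(t - 8) / -18
  L_2(t) = (t + 1)(t - 5) / 27
Then h(t) = 13·L_0(t) + 73·L_1(t) + 211·L_2(t).
Expanding and collecting terms gives h(t) = 4t^2 - 6t + 3.
Check: h(5) = 73. ✓

h(t) = 4t^2 - 6t + 3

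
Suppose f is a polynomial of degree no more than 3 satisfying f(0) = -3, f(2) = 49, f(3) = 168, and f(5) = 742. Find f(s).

Write f(s) = as^3 + bs^2 + cs + d. Substituting each data point gives a linear system:
  d = -3
  8a + 4b + 2c + d = 49
  27a + 9b + 3c + d = 168
  125a + 25b + 5c + d = 742
Solving the system yields a = 5, b = 6, c = -6, d = -3.
So f(s) = 5s^3 + 6s^2 - 6s - 3.
Check: f(5) = 742. ✓

f(s) = 5s^3 + 6s^2 - 6s - 3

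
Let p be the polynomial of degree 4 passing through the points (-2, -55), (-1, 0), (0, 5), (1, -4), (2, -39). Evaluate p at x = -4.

Forward differences of the values at x = -2, -1, 0, 1, 2:
  p  : -55  0  5  -4  -39
  Δ  : 55  5  -9  -35
  Δ^2: -50  -14  -26
  Δ^3: 36  -12
  Δ^4: -48
The fourth differences are constant, confirming degree 4.
Interpolating (Newton forward form) and evaluating at x = -4 gives p(-4) = -699.

-699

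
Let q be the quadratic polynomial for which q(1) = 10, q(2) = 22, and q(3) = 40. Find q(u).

q(u) = 3u^2 + 3u + 4

Write q(u) = au^2 + bu + c. Substituting each data point gives a linear system:
  a + b + c = 10
  4a + 2b + c = 22
  9a + 3b + c = 40
Solving the system yields a = 3, b = 3, c = 4.
So q(u) = 3u^2 + 3u + 4.
Check: q(2) = 22. ✓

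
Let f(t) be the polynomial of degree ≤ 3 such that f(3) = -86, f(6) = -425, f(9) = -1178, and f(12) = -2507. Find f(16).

Using the Lagrange interpolation formula with nodes 3, 6, 9, 12:
  L_0(t) = (t - 6)(t - 9)(t - 12) / -162
  L_1(t) = (t - 3)(t - 9)(t - 12) / 54
  L_2(t) = (t - 3)(t - 6)(t - 12) / -54
  L_3(t) = (t - 3)(t - 6)(t - 9) / 162
Then f(t) = -86·L_0(t) - 425·L_1(t) - 1178·L_2(t) - 2507·L_3(t).
Expanding and collecting terms gives f(t) = -t³ - 5t² - 5t + 1.
Evaluating at t = 16: f(16) = -5455.

-5455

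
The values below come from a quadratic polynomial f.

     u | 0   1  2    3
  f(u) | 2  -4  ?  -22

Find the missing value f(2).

The 3 known points determine the degree-2 polynomial uniquely.
Write f(u) = au^2 + bu + c. Substituting each data point gives a linear system:
  c = 2
  a + b + c = -4
  9a + 3b + c = -22
Solving the system yields a = -1, b = -5, c = 2.
So f(u) = -u^2 - 5u + 2.
Then f(2) = -12.

-12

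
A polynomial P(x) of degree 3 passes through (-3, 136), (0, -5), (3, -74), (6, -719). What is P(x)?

Write P(x) = ax^3 + bx^2 + cx + d. Substituting each data point gives a linear system:
  -27a + 9b - 3c + d = 136
  d = -5
  27a + 9b + 3c + d = -74
  216a + 36b + 6c + d = -719
Solving the system yields a = -4, b = 4, c = 1, d = -5.
So P(x) = -4x^3 + 4x^2 + x - 5.
Check: P(0) = -5. ✓

P(x) = -4x^3 + 4x^2 + x - 5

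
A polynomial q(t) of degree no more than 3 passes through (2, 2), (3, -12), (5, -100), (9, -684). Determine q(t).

Using the Lagrange interpolation formula with nodes 2, 3, 5, 9:
  L_0(t) = (t - 3)(t - 5)(t - 9) / -21
  L_1(t) = (t - 2)(t - 5)(t - 9) / 12
  L_2(t) = (t - 2)(t - 3)(t - 9) / -24
  L_3(t) = (t - 2)(t - 3)(t - 5) / 168
Then q(t) = 2·L_0(t) - 12·L_1(t) - 100·L_2(t) - 684·L_3(t).
Expanding and collecting terms gives q(t) = -t^3 + 5t.
Check: q(2) = 2. ✓

q(t) = -t^3 + 5t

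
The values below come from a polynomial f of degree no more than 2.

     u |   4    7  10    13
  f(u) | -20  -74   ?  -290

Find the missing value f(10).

-164

The 3 known points determine the degree-2 polynomial uniquely.
Write f(u) = au^2 + bu + c. Substituting each data point gives a linear system:
  16a + 4b + c = -20
  49a + 7b + c = -74
  169a + 13b + c = -290
Solving the system yields a = -2, b = 4, c = -4.
So f(u) = -2u^2 + 4u - 4.
Then f(10) = -164.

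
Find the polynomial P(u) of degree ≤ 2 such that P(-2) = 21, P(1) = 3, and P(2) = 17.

Write P(u) = au^2 + bu + c. Substituting each data point gives a linear system:
  4a - 2b + c = 21
  a + b + c = 3
  4a + 2b + c = 17
Solving the system yields a = 5, b = -1, c = -1.
So P(u) = 5u^2 - u - 1.
Check: P(-2) = 21. ✓

P(u) = 5u^2 - u - 1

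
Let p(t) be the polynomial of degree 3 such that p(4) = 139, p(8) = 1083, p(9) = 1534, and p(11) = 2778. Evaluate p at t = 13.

Write p(t) = at^3 + bt^2 + ct + d. Substituting each data point gives a linear system:
  64a + 16b + 4c + d = 139
  512a + 64b + 8c + d = 1083
  729a + 81b + 9c + d = 1534
  1331a + 121b + 11c + d = 2778
Solving the system yields a = 2, b = 1, c = 0, d = -5.
So p(t) = 2t^3 + t^2 - 5.
Then p(13) = 4558.

4558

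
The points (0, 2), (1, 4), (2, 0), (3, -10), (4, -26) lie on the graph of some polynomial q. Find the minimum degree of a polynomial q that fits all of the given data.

2

Forward differences of the values at u = 0, 1, 2, 3, 4:
  q  : 2  4  0  -10  -26
  Δ  : 2  -4  -10  -16
  Δ^2: -6  -6  -6
  Δ^3: 0  0
  Δ^4: 0
The second differences are constant (-6) and nonzero, while all higher differences vanish, so the minimal degree is 2.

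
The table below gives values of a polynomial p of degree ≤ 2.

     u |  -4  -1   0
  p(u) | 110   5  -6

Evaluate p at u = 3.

Write p(u) = au^2 + bu + c. Substituting each data point gives a linear system:
  16a - 4b + c = 110
  a - b + c = 5
  c = -6
Solving the system yields a = 6, b = -5, c = -6.
So p(u) = 6u^2 - 5u - 6.
Then p(3) = 33.

33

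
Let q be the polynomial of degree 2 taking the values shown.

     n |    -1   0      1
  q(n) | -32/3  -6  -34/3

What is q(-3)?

Write q(n) = an^2 + bn + c. Substituting each data point gives a linear system:
  a - b + c = -32/3
  c = -6
  a + b + c = -34/3
Solving the system yields a = -5, b = -1/3, c = -6.
So q(n) = -5n^2 - (1/3)n - 6.
Then q(-3) = -50.

-50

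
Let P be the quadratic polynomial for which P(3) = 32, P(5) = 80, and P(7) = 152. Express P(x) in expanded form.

Write P(x) = ax^2 + bx + c. Substituting each data point gives a linear system:
  9a + 3b + c = 32
  25a + 5b + c = 80
  49a + 7b + c = 152
Solving the system yields a = 3, b = 0, c = 5.
So P(x) = 3x^2 + 5.
Check: P(5) = 80. ✓

P(x) = 3x^2 + 5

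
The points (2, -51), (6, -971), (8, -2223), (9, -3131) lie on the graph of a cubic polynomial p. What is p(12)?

Write p(s) = as^3 + bs^2 + cs + d. Substituting each data point gives a linear system:
  8a + 4b + 2c + d = -51
  216a + 36b + 6c + d = -971
  512a + 64b + 8c + d = -2223
  729a + 81b + 9c + d = -3131
Solving the system yields a = -4, b = -2, c = -6, d = 1.
So p(s) = -4s^3 - 2s^2 - 6s + 1.
Then p(12) = -7271.

-7271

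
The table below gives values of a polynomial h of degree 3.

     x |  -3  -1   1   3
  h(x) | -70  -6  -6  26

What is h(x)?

Using the Lagrange interpolation formula with nodes -3, -1, 1, 3:
  L_0(x) = (x + 1)(x - 1)(x - 3) / -48
  L_1(x) = (x + 3)(x - 1)(x - 3) / 16
  L_2(x) = (x + 3)(x + 1)(x - 3) / -16
  L_3(x) = (x + 3)(x + 1)(x - 1) / 48
Then h(x) = -70·L_0(x) - 6·L_1(x) - 6·L_2(x) + 26·L_3(x).
Expanding and collecting terms gives h(x) = 2x^3 - 2x^2 - 2x - 4.
Check: h(-1) = -6. ✓

h(x) = 2x^3 - 2x^2 - 2x - 4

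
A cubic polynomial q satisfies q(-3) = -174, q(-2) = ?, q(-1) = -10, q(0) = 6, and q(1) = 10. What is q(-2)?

-62

The 4 known points determine the degree-3 polynomial uniquely.
Write q(u) = au^3 + bu^2 + cu + d. Substituting each data point gives a linear system:
  -27a + 9b - 3c + d = -174
  -a + b - c + d = -10
  d = 6
  a + b + c + d = 10
Solving the system yields a = 4, b = -6, c = 6, d = 6.
So q(u) = 4u^3 - 6u^2 + 6u + 6.
Then q(-2) = -62.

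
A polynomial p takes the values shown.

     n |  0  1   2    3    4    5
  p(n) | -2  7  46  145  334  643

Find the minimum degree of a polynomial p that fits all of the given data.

Forward differences of the values at n = 0, 1, 2, 3, 4, 5:
  p  : -2  7  46  145  334  643
  Δ  : 9  39  99  189  309
  Δ^2: 30  60  90  120
  Δ^3: 30  30  30
  Δ^4: 0  0
  Δ^5: 0
The third differences are constant (30) and nonzero, while all higher differences vanish, so the minimal degree is 3.

3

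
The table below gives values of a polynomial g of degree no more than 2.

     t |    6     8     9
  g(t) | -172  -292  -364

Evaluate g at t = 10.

-444

Write g(t) = at^2 + bt + c. Substituting each data point gives a linear system:
  36a + 6b + c = -172
  64a + 8b + c = -292
  81a + 9b + c = -364
Solving the system yields a = -4, b = -4, c = -4.
So g(t) = -4t^2 - 4t - 4.
Then g(10) = -444.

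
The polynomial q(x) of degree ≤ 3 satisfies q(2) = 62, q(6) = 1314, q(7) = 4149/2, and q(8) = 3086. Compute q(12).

10362

Using the Lagrange interpolation formula with nodes 2, 6, 7, 8:
  L_0(x) = (x - 6)(x - 7)(x - 8) / -120
  L_1(x) = (x - 2)(x - 7)(x - 8) / 8
  L_2(x) = (x - 2)(x - 6)(x - 8) / -5
  L_3(x) = (x - 2)(x - 6)(x - 7) / 12
Then q(x) = 62·L_0(x) + 1314·L_1(x) + 4149/2·L_2(x) + 3086·L_3(x).
Expanding and collecting terms gives q(x) = 6x³ - (1/2)x² + 5x + 6.
Evaluating at x = 12: q(12) = 10362.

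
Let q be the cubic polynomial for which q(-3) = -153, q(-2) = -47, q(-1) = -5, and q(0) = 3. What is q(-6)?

-1155

Forward differences of the values at u = -3, -2, -1, 0:
  q  : -153  -47  -5  3
  Δ  : 106  42  8
  Δ^2: -64  -34
  Δ^3: 30
The third differences are constant, confirming degree 3.
Interpolating (Newton forward form) and evaluating at u = -6 gives q(-6) = -1155.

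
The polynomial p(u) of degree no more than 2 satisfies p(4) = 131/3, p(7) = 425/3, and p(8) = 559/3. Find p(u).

p(u) = 3u^2 - (1/3)u - 3

Using the Lagrange interpolation formula with nodes 4, 7, 8:
  L_0(u) = (u - 7)(u - 8) / 12
  L_1(u) = (u - 4)(u - 8) / -3
  L_2(u) = (u - 4)(u - 7) / 4
Then p(u) = 131/3·L_0(u) + 425/3·L_1(u) + 559/3·L_2(u).
Expanding and collecting terms gives p(u) = 3u² - (1/3)u - 3.
Check: p(7) = 425/3. ✓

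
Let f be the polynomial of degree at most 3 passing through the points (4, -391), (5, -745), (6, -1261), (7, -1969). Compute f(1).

-1

Using the Lagrange interpolation formula with nodes 4, 5, 6, 7:
  L_0(u) = (u - 5)(u - 6)(u - 7) / -6
  L_1(u) = (u - 4)(u - 6)(u - 7) / 2
  L_2(u) = (u - 4)(u - 5)(u - 7) / -2
  L_3(u) = (u - 4)(u - 5)(u - 6) / 6
Then f(u) = -391·L_0(u) - 745·L_1(u) - 1261·L_2(u) - 1969·L_3(u).
Expanding and collecting terms gives f(u) = -5u³ - 6u² + 5u + 5.
Evaluating at u = 1: f(1) = -1.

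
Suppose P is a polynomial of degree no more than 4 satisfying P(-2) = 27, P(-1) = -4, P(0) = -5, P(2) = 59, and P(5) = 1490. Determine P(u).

Write P(u) = au^4 + bu^3 + cu^2 + du + e. Substituting each data point gives a linear system:
  16a - 8b + 4c - 2d + e = 27
  a - b + c - d + e = -4
  e = -5
  16a + 8b + 4c + 2d + e = 59
  625a + 125b + 25c + 5d + e = 1490
Solving the system yields a = 2, b = 1, c = 4, d = 4, e = -5.
So P(u) = 2u^4 + u^3 + 4u^2 + 4u - 5.
Check: P(-1) = -4. ✓

P(u) = 2u^4 + u^3 + 4u^2 + 4u - 5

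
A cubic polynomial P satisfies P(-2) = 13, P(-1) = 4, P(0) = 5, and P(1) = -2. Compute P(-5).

Write P(s) = as^3 + bs^2 + cs + d. Substituting each data point gives a linear system:
  -8a + 4b - 2c + d = 13
  -a + b - c + d = 4
  d = 5
  a + b + c + d = -2
Solving the system yields a = -3, b = -4, c = 0, d = 5.
So P(s) = -3s^3 - 4s^2 + 5.
Then P(-5) = 280.

280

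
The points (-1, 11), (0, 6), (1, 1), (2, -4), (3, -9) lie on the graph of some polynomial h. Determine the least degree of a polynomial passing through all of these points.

Forward differences of the values at t = -1, 0, 1, 2, 3:
  h  : 11  6  1  -4  -9
  Δ  : -5  -5  -5  -5
  Δ^2: 0  0  0
  Δ^3: 0  0
  Δ^4: 0
The first differences are constant (-5) and nonzero, while all higher differences vanish, so the minimal degree is 1.

1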